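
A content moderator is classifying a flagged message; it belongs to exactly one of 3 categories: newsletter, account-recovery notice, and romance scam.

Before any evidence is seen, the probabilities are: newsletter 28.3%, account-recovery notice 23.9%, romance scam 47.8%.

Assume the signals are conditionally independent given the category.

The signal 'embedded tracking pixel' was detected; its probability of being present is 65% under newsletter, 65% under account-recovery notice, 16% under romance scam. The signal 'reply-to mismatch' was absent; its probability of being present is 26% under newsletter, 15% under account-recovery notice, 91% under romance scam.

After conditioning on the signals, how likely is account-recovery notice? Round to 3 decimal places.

For each hypothesis, the unnormalized posterior weight is prior × product of the signal likelihoods (using 1 − P(present | H) for each absent signal):
  newsletter: 0.283 × 0.65 × (1 − 0.26) = 0.13612
  account-recovery notice: 0.239 × 0.65 × (1 − 0.15) = 0.13205
  romance scam: 0.478 × 0.16 × (1 − 0.91) = 0.0068832
The unnormalized weights sum to 0.27505.
P(account-recovery notice | evidence) = 0.13205 / 0.27505 ≈ 0.480.

0.480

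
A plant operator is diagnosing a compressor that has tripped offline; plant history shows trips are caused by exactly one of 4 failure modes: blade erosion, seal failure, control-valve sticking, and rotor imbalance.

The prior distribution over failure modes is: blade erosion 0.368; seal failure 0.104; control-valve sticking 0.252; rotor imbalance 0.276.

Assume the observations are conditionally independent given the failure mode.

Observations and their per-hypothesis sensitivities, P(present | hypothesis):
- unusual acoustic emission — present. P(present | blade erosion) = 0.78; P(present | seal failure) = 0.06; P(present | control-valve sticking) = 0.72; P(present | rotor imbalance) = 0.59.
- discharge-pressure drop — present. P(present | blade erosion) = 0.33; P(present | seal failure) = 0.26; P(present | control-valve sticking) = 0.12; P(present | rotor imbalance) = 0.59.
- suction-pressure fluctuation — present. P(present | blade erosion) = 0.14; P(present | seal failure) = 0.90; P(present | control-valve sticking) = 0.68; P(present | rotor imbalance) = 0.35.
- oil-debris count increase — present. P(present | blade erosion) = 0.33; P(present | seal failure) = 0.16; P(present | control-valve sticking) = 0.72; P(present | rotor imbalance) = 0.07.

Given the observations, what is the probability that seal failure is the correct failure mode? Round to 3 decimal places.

Multiply each prior by the joint likelihood of the evidence pattern:
  blade erosion: 0.368 × 0.78 × 0.33 × 0.14 × 0.33 = 0.0043762
  seal failure: 0.104 × 0.06 × 0.26 × 0.90 × 0.16 = 0.00023363
  control-valve sticking: 0.252 × 0.72 × 0.12 × 0.68 × 0.72 = 0.01066
  rotor imbalance: 0.276 × 0.59 × 0.59 × 0.35 × 0.07 = 0.0023539
Normalizing constant Z = 0.0043762 + 0.00023363 + 0.01066 + 0.0023539 = 0.017624.
P(seal failure | evidence) = 0.00023363 / 0.017624 ≈ 0.013.

0.013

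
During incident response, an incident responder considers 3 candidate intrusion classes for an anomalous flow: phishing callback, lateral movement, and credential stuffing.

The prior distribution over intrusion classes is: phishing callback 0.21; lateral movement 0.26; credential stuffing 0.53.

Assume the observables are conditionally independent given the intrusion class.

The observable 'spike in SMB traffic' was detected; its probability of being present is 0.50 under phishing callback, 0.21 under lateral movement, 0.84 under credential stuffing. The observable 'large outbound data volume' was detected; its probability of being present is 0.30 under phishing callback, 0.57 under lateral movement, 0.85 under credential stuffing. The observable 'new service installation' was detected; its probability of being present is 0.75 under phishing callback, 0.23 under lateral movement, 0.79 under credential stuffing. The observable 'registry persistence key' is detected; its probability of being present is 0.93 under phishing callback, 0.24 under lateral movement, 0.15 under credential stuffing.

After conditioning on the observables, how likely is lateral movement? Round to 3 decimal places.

By Bayes' rule with conditional independence, the unnormalized weight for each hypothesis is prior × ∏ likelihoods:
  phishing callback: 0.21 × 0.50 × 0.30 × 0.75 × 0.93 = 0.021971
  lateral movement: 0.26 × 0.21 × 0.57 × 0.23 × 0.24 = 0.0017179
  credential stuffing: 0.53 × 0.84 × 0.85 × 0.79 × 0.15 = 0.044843
The unnormalized weights sum to 0.068532.
P(lateral movement | evidence) = 0.0017179 / 0.068532 ≈ 0.025.

0.025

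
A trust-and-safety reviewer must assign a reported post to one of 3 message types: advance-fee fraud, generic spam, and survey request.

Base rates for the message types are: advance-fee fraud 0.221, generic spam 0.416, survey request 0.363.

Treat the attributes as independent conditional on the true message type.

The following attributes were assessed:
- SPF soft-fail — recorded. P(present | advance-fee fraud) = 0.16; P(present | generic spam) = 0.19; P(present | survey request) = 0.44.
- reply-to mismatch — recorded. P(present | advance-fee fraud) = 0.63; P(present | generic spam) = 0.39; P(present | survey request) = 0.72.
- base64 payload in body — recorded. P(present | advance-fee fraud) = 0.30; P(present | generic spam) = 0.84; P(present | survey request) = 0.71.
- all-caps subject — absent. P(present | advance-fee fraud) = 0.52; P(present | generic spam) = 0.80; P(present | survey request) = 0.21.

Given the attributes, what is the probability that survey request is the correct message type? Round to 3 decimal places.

0.885

Multiply each prior by the joint likelihood of the attribute pattern (using 1 − P(present | H) for each absent attribute):
  advance-fee fraud: 0.221 × 0.16 × 0.63 × 0.30 × (1 − 0.52) = 0.0032079
  generic spam: 0.416 × 0.19 × 0.39 × 0.84 × (1 − 0.80) = 0.0051787
  survey request: 0.363 × 0.44 × 0.72 × 0.71 × (1 − 0.21) = 0.064503
Normalizing constant Z = 0.0032079 + 0.0051787 + 0.064503 = 0.072889.
P(survey request | evidence) = 0.064503 / 0.072889 ≈ 0.885.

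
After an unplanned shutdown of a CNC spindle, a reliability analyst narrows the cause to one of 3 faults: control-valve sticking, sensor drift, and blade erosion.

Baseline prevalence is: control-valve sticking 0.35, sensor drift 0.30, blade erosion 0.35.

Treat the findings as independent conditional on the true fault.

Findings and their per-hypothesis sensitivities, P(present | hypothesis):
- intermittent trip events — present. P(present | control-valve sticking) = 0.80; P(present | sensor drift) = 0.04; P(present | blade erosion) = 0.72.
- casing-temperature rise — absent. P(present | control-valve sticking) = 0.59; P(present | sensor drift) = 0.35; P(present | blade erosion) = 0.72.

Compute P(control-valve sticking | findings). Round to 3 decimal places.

For each hypothesis, the unnormalized posterior weight is prior × product of the finding likelihoods (using 1 − P(present | H) for each absent finding):
  control-valve sticking: 0.35 × 0.80 × (1 − 0.59) = 0.1148
  sensor drift: 0.30 × 0.04 × (1 − 0.35) = 0.0078
  blade erosion: 0.35 × 0.72 × (1 − 0.72) = 0.07056
The unnormalized weights sum to 0.19316.
P(control-valve sticking | evidence) = 0.1148 / 0.19316 ≈ 0.594.

0.594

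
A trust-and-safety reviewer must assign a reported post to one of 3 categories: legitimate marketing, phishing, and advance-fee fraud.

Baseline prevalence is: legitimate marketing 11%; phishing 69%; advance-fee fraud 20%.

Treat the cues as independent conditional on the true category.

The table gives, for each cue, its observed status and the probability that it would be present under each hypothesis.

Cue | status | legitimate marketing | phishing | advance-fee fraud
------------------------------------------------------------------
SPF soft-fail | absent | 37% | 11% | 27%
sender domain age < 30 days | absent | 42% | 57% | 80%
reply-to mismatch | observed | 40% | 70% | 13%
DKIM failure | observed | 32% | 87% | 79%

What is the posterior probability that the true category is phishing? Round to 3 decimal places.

0.952

For each hypothesis, the unnormalized posterior weight is prior × product of the cue likelihoods (using 1 − P(present | H) for each absent cue):
  legitimate marketing: 0.11 × (1 − 0.37) × (1 − 0.42) × 0.40 × 0.32 = 0.0051448
  phishing: 0.69 × (1 − 0.11) × (1 − 0.57) × 0.70 × 0.87 = 0.16081
  advance-fee fraud: 0.20 × (1 − 0.27) × (1 − 0.80) × 0.13 × 0.79 = 0.0029988
Marginal likelihood of the evidence = 0.16896.
P(phishing | evidence) = 0.16081 / 0.16896 ≈ 0.952.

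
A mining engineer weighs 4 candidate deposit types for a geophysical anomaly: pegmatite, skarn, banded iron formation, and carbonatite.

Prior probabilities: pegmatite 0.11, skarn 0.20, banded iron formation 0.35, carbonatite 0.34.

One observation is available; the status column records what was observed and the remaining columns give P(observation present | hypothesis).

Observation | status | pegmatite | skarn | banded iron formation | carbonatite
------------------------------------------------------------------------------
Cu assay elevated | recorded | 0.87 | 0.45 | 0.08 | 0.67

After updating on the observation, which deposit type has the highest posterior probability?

For each hypothesis, the unnormalized posterior weight is prior × likelihood:
  pegmatite: 0.11 × 0.87 = 0.0957
  skarn: 0.20 × 0.45 = 0.09
  banded iron formation: 0.35 × 0.08 = 0.028
  carbonatite: 0.34 × 0.67 = 0.2278
The unnormalized weights sum to 0.4415.
P(pegmatite | evidence) ≈ 0.0957 / 0.4415 ≈ 0.217
P(skarn | evidence) ≈ 0.09 / 0.4415 ≈ 0.204
P(banded iron formation | evidence) ≈ 0.028 / 0.4415 ≈ 0.063
P(carbonatite | evidence) ≈ 0.2278 / 0.4415 ≈ 0.516
The largest is 0.516, so carbonatite is most probable.

carbonatite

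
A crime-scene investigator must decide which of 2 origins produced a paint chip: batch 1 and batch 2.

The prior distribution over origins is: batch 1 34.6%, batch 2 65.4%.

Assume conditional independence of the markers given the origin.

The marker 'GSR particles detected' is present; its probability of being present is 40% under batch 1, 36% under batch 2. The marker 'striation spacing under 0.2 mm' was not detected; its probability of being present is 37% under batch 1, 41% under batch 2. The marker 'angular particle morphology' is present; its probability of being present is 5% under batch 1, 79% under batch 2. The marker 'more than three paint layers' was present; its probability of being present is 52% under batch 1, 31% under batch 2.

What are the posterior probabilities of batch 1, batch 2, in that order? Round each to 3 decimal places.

0.062, 0.938

For each hypothesis, the unnormalized posterior weight is prior × product of the marker likelihoods (using 1 − P(present | H) for each absent marker):
  batch 1: 0.346 × 0.40 × (1 − 0.37) × 0.05 × 0.52 = 0.002267
  batch 2: 0.654 × 0.36 × (1 − 0.41) × 0.79 × 0.31 = 0.034019
Normalizing constant Z = 0.002267 + 0.034019 = 0.036286.
P(batch 1 | evidence) = 0.002267 / 0.036286 ≈ 0.062
P(batch 2 | evidence) = 0.034019 / 0.036286 ≈ 0.938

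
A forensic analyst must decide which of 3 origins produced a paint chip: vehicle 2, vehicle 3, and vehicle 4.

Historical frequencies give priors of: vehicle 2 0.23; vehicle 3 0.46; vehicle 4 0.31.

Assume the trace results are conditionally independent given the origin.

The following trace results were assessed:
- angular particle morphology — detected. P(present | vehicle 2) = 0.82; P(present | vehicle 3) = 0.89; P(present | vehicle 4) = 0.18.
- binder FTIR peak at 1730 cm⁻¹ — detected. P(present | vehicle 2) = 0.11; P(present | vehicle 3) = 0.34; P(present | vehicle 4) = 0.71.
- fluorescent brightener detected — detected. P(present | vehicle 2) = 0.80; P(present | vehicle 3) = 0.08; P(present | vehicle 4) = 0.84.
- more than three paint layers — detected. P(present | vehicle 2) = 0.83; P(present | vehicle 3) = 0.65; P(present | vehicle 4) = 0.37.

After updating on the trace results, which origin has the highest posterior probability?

By Bayes' rule with conditional independence, the unnormalized weight for each hypothesis is prior × ∏ likelihoods:
  vehicle 2: 0.23 × 0.82 × 0.11 × 0.80 × 0.83 = 0.013775
  vehicle 3: 0.46 × 0.89 × 0.34 × 0.08 × 0.65 = 0.0072382
  vehicle 4: 0.31 × 0.18 × 0.71 × 0.84 × 0.37 = 0.012313
The unnormalized weights sum to 0.033327.
P(vehicle 2 | evidence) ≈ 0.013775 / 0.033327 ≈ 0.413
P(vehicle 3 | evidence) ≈ 0.0072382 / 0.033327 ≈ 0.217
P(vehicle 4 | evidence) ≈ 0.012313 / 0.033327 ≈ 0.369
The largest is 0.413, so vehicle 2 is most probable.

vehicle 2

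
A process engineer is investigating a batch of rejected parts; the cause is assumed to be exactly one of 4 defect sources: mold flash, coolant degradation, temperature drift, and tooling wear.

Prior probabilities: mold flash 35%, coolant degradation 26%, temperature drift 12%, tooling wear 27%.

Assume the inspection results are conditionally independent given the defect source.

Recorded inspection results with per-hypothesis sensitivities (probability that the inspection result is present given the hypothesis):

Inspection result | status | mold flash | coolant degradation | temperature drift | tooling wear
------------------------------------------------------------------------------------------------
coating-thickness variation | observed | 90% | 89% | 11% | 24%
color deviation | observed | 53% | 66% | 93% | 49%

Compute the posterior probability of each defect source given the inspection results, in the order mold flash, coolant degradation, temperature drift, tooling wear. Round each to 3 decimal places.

By Bayes' rule with conditional independence, the unnormalized weight for each hypothesis is prior × ∏ likelihoods:
  mold flash: 0.35 × 0.90 × 0.53 = 0.16695
  coolant degradation: 0.26 × 0.89 × 0.66 = 0.15272
  temperature drift: 0.12 × 0.11 × 0.93 = 0.012276
  tooling wear: 0.27 × 0.24 × 0.49 = 0.031752
The unnormalized weights sum to 0.3637.
P(mold flash | evidence) = 0.16695 / 0.3637 ≈ 0.459
P(coolant degradation | evidence) = 0.15272 / 0.3637 ≈ 0.420
P(temperature drift | evidence) = 0.012276 / 0.3637 ≈ 0.034
P(tooling wear | evidence) = 0.031752 / 0.3637 ≈ 0.087

0.459, 0.420, 0.034, 0.087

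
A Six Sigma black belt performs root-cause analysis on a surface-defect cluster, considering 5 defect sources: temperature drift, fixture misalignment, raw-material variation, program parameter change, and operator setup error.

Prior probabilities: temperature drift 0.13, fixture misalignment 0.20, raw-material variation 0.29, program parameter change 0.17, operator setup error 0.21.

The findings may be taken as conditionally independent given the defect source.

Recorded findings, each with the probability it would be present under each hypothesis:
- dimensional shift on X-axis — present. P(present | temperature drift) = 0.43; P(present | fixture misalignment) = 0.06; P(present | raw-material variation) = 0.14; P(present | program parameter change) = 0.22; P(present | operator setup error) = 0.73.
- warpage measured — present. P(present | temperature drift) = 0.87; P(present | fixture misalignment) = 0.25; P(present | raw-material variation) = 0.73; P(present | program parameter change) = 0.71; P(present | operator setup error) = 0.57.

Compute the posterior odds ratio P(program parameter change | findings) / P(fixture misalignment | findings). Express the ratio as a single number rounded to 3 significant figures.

Posterior odds equal prior odds times the likelihood ratio; only the two competing hypotheses matter.
  program parameter change: 0.17 × 0.22 × 0.71 = 0.026554
  fixture misalignment: 0.20 × 0.06 × 0.25 = 0.003
Odds(program parameter change : fixture misalignment) = 0.026554 / 0.003 ≈ 8.85.

8.85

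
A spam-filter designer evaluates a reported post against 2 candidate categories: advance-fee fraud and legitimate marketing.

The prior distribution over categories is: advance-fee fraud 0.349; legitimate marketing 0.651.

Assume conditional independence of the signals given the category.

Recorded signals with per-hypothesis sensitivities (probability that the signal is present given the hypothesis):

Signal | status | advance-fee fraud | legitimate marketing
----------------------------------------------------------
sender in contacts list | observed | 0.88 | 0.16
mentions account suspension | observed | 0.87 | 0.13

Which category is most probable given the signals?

advance-fee fraud

Multiply each prior by the joint likelihood of the signal pattern:
  advance-fee fraud: 0.349 × 0.88 × 0.87 = 0.26719
  legitimate marketing: 0.651 × 0.16 × 0.13 = 0.013541
Normalizing constant Z = 0.26719 + 0.013541 = 0.28074.
P(advance-fee fraud | evidence) ≈ 0.26719 / 0.28074 ≈ 0.952
P(legitimate marketing | evidence) ≈ 0.013541 / 0.28074 ≈ 0.048
The largest is 0.952, so advance-fee fraud is most probable.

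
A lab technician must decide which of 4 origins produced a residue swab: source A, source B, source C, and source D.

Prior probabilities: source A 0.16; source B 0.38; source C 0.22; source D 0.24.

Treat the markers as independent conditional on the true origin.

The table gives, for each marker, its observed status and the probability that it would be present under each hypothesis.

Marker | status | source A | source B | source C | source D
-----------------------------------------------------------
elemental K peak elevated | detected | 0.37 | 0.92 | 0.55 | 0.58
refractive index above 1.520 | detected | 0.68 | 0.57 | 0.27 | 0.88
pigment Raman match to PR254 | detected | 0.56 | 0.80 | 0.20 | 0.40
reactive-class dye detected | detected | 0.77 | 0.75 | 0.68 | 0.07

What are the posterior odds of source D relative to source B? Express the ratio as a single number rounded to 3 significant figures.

0.0287

Unnormalized posterior weight (prior times the marker likelihoods) for each of the two hypotheses:
  source D: 0.24 × 0.58 × 0.88 × 0.40 × 0.07 = 0.0034299
  source B: 0.38 × 0.92 × 0.57 × 0.80 × 0.75 = 0.11956
Posterior odds = 0.0034299 / 0.11956 ≈ 0.0287.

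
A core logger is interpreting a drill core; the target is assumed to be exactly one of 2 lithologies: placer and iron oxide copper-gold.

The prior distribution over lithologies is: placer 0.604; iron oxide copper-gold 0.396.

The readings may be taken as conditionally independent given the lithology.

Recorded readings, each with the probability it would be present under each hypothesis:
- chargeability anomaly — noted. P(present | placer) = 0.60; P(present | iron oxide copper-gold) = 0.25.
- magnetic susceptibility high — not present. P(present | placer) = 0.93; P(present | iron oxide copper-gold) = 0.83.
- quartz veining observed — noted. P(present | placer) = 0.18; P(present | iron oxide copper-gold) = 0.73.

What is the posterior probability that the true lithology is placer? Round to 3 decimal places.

0.271

By Bayes' rule with conditional independence, the unnormalized weight for each hypothesis is prior × ∏ likelihoods (using 1 − P(present | H) for each absent reading):
  placer: 0.604 × 0.60 × (1 − 0.93) × 0.18 = 0.0045662
  iron oxide copper-gold: 0.396 × 0.25 × (1 − 0.83) × 0.73 = 0.012286
Marginal likelihood of the evidence = 0.016852.
P(placer | evidence) = 0.0045662 / 0.016852 ≈ 0.271.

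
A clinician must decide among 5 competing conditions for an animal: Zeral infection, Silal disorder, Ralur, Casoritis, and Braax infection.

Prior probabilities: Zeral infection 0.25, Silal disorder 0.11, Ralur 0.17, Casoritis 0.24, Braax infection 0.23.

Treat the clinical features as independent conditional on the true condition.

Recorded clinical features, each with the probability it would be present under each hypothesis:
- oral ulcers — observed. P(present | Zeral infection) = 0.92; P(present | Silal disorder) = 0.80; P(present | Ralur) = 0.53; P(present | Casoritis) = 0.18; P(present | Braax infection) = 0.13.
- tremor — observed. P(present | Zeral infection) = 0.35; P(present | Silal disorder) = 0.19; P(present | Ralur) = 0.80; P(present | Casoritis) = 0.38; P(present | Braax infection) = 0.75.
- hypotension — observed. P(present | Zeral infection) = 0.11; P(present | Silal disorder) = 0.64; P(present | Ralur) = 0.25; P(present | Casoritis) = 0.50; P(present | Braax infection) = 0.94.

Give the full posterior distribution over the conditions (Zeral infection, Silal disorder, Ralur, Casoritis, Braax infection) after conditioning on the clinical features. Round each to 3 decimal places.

For each hypothesis, the unnormalized posterior weight is prior × product of the clinical feature likelihoods:
  Zeral infection: 0.25 × 0.92 × 0.35 × 0.11 = 0.008855
  Silal disorder: 0.11 × 0.80 × 0.19 × 0.64 = 0.010701
  Ralur: 0.17 × 0.53 × 0.80 × 0.25 = 0.01802
  Casoritis: 0.24 × 0.18 × 0.38 × 0.50 = 0.008208
  Braax infection: 0.23 × 0.13 × 0.75 × 0.94 = 0.021079
Normalizing constant Z = 0.008855 + 0.010701 + 0.01802 + 0.008208 + 0.021079 = 0.066863.
P(Zeral infection | evidence) = 0.008855 / 0.066863 ≈ 0.132
P(Silal disorder | evidence) = 0.010701 / 0.066863 ≈ 0.160
P(Ralur | evidence) = 0.01802 / 0.066863 ≈ 0.270
P(Casoritis | evidence) = 0.008208 / 0.066863 ≈ 0.123
P(Braax infection | evidence) = 0.021079 / 0.066863 ≈ 0.315

0.132, 0.160, 0.270, 0.123, 0.315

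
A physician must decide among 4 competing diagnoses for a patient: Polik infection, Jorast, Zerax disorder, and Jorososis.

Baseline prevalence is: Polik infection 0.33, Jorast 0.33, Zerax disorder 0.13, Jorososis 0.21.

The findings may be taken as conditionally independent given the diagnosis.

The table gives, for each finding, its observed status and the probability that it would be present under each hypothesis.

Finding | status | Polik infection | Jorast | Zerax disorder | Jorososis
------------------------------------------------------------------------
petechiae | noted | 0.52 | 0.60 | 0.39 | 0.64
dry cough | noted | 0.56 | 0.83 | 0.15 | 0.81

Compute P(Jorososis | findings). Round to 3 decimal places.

0.289

Multiply each prior by the joint likelihood of the evidence pattern:
  Polik infection: 0.33 × 0.52 × 0.56 = 0.096096
  Jorast: 0.33 × 0.60 × 0.83 = 0.16434
  Zerax disorder: 0.13 × 0.39 × 0.15 = 0.007605
  Jorososis: 0.21 × 0.64 × 0.81 = 0.10886
Normalizing constant Z = 0.096096 + 0.16434 + 0.007605 + 0.10886 = 0.3769.
P(Jorososis | evidence) = 0.10886 / 0.3769 ≈ 0.289.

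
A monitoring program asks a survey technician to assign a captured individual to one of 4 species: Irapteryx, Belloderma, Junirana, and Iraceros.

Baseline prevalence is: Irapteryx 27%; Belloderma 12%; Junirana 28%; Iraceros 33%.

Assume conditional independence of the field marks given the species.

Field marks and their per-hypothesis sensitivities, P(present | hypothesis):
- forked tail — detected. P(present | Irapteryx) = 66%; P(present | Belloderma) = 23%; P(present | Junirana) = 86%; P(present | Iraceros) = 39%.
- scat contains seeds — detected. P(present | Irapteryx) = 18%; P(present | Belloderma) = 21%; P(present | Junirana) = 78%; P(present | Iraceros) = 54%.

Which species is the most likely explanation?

Junirana

For each hypothesis, the unnormalized posterior weight is prior × product of the field mark likelihoods:
  Irapteryx: 0.27 × 0.66 × 0.18 = 0.032076
  Belloderma: 0.12 × 0.23 × 0.21 = 0.005796
  Junirana: 0.28 × 0.86 × 0.78 = 0.18782
  Iraceros: 0.33 × 0.39 × 0.54 = 0.069498
Marginal likelihood of the evidence = 0.29519.
P(Irapteryx | evidence) ≈ 0.032076 / 0.29519 ≈ 0.109
P(Belloderma | evidence) ≈ 0.005796 / 0.29519 ≈ 0.020
P(Junirana | evidence) ≈ 0.18782 / 0.29519 ≈ 0.636
P(Iraceros | evidence) ≈ 0.069498 / 0.29519 ≈ 0.235
The largest is 0.636, so Junirana is most probable.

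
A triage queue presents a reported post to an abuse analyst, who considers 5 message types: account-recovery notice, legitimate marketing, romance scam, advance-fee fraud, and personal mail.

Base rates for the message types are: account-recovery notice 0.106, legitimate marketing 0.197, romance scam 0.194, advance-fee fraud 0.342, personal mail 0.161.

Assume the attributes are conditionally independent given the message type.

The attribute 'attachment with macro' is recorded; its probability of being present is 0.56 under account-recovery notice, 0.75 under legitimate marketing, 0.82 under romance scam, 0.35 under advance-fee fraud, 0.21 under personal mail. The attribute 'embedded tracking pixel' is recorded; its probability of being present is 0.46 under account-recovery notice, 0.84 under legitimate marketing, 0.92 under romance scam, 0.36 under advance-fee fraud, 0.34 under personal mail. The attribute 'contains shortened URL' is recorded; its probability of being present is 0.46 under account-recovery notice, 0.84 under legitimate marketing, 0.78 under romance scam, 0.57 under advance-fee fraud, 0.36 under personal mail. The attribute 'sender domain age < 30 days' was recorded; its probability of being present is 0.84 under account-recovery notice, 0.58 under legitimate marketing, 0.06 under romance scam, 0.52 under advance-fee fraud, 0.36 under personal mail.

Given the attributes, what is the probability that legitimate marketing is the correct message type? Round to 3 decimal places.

By Bayes' rule with conditional independence, the unnormalized weight for each hypothesis is prior × ∏ likelihoods:
  account-recovery notice: 0.106 × 0.56 × 0.46 × 0.46 × 0.84 = 0.010551
  legitimate marketing: 0.197 × 0.75 × 0.84 × 0.84 × 0.58 = 0.060466
  romance scam: 0.194 × 0.82 × 0.92 × 0.78 × 0.06 = 0.0068493
  advance-fee fraud: 0.342 × 0.35 × 0.36 × 0.57 × 0.52 = 0.012772
  personal mail: 0.161 × 0.21 × 0.34 × 0.36 × 0.36 = 0.0014898
Normalizing constant Z = 0.010551 + 0.060466 + 0.0068493 + 0.012772 + 0.0014898 = 0.092129.
P(legitimate marketing | evidence) = 0.060466 / 0.092129 ≈ 0.656.

0.656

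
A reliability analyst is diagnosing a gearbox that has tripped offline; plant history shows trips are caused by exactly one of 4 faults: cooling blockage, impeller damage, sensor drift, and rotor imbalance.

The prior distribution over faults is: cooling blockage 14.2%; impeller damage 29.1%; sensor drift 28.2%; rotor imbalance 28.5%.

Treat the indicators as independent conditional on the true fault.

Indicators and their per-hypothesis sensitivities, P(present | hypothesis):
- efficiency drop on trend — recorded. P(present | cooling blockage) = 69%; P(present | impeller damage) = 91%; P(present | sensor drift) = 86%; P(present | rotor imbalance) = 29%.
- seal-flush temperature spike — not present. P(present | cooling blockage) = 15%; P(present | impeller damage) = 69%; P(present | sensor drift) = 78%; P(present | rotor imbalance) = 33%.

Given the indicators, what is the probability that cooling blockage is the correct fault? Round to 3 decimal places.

Multiply each prior by the joint likelihood of the indicator pattern (using 1 − P(present | H) for each absent indicator):
  cooling blockage: 0.142 × 0.69 × (1 − 0.15) = 0.083283
  impeller damage: 0.291 × 0.91 × (1 − 0.69) = 0.082091
  sensor drift: 0.282 × 0.86 × (1 − 0.78) = 0.053354
  rotor imbalance: 0.285 × 0.29 × (1 − 0.33) = 0.055375
Normalizing constant Z = 0.083283 + 0.082091 + 0.053354 + 0.055375 = 0.2741.
P(cooling blockage | evidence) = 0.083283 / 0.2741 ≈ 0.304.

0.304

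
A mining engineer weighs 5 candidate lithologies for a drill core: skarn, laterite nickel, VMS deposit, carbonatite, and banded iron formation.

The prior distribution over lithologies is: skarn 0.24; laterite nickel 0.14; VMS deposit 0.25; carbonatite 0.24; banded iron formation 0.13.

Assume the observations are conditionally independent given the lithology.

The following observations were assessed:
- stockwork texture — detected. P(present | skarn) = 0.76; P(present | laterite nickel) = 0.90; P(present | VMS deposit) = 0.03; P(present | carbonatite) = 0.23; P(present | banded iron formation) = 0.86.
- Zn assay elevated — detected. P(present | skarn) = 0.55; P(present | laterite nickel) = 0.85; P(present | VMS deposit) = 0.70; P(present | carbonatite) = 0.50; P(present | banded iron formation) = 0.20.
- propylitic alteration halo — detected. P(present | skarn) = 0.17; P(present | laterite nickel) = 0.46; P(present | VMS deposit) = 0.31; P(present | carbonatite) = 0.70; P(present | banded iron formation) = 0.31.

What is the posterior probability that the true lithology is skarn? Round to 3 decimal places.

For each hypothesis, the unnormalized posterior weight is prior × product of the observation likelihoods:
  skarn: 0.24 × 0.76 × 0.55 × 0.17 = 0.017054
  laterite nickel: 0.14 × 0.90 × 0.85 × 0.46 = 0.049266
  VMS deposit: 0.25 × 0.03 × 0.70 × 0.31 = 0.0016275
  carbonatite: 0.24 × 0.23 × 0.50 × 0.70 = 0.01932
  banded iron formation: 0.13 × 0.86 × 0.20 × 0.31 = 0.0069316
The unnormalized weights sum to 0.0942.
P(skarn | evidence) = 0.017054 / 0.0942 ≈ 0.181.

0.181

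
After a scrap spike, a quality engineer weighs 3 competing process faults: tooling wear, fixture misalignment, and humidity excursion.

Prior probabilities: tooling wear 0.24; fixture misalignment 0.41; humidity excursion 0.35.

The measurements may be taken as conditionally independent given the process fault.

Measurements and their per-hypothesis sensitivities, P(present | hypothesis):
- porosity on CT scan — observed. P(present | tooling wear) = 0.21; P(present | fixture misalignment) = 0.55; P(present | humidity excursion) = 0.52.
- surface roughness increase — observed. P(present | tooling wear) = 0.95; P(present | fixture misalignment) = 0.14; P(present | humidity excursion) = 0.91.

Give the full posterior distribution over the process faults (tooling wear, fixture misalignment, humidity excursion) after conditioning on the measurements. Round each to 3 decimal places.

0.195, 0.129, 0.676

Multiply each prior by the joint likelihood of the measurement pattern:
  tooling wear: 0.24 × 0.21 × 0.95 = 0.04788
  fixture misalignment: 0.41 × 0.55 × 0.14 = 0.03157
  humidity excursion: 0.35 × 0.52 × 0.91 = 0.16562
Marginal likelihood of the evidence = 0.24507.
P(tooling wear | evidence) = 0.04788 / 0.24507 ≈ 0.195
P(fixture misalignment | evidence) = 0.03157 / 0.24507 ≈ 0.129
P(humidity excursion | evidence) = 0.16562 / 0.24507 ≈ 0.676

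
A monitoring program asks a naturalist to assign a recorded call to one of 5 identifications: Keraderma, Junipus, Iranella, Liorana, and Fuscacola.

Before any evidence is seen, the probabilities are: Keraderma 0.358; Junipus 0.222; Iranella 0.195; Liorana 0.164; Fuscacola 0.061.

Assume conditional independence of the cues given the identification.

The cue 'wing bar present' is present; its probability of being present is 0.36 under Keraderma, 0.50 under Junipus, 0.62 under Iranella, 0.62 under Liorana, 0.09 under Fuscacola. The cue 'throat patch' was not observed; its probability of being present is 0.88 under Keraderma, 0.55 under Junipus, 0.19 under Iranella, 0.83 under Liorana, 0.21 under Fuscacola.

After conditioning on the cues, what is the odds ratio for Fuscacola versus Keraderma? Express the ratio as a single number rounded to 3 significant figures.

0.280

The normalizing constant cancels in an odds ratio, so compute prior × likelihood for the two hypotheses only (using 1 − P(present | H) for each absent cue):
  Fuscacola: 0.061 × 0.09 × (1 − 0.21) = 0.0043371
  Keraderma: 0.358 × 0.36 × (1 − 0.88) = 0.015466
Posterior odds = 0.0043371 / 0.015466 ≈ 0.280.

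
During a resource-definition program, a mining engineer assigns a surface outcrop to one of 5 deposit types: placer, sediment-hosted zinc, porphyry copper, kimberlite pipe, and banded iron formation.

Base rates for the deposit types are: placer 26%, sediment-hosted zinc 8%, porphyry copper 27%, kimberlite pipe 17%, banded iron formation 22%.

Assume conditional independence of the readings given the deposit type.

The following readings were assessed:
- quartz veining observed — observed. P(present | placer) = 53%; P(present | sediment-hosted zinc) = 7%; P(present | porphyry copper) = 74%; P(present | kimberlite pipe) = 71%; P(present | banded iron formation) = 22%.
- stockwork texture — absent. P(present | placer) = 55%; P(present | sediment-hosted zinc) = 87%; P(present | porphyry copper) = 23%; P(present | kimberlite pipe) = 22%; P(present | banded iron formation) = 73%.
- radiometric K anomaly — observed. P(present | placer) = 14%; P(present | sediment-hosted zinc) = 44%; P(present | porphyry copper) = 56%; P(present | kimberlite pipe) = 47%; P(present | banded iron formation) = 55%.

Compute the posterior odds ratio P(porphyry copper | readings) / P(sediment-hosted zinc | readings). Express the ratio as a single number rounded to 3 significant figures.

The normalizing constant cancels in an odds ratio, so compute prior × likelihood for the two hypotheses only (using 1 − P(present | H) for each absent reading):
  porphyry copper: 0.27 × 0.74 × (1 − 0.23) × 0.56 = 0.086154
  sediment-hosted zinc: 0.08 × 0.07 × (1 − 0.87) × 0.44 = 0.00032032
Odds(porphyry copper : sediment-hosted zinc) = 0.086154 / 0.00032032 ≈ 269.

269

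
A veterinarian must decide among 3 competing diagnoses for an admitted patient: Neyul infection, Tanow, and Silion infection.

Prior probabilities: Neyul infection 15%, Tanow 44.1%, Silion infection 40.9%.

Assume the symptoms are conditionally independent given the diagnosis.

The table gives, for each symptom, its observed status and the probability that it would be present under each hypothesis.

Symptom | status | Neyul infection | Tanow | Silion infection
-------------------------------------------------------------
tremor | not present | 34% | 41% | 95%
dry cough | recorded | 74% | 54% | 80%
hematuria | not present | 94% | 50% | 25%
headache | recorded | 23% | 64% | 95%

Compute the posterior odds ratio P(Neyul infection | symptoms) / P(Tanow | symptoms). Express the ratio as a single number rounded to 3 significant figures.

Unnormalized posterior weight (prior times the symptom likelihoods) for each of the two hypotheses (using 1 − P(present | H) for each absent symptom):
  Neyul infection: 0.150 × (1 − 0.34) × 0.74 × (1 − 0.94) × 0.23 = 0.001011
  Tanow: 0.441 × (1 − 0.41) × 0.54 × (1 − 0.50) × 0.64 = 0.044961
Odds(Neyul infection : Tanow) = 0.001011 / 0.044961 ≈ 0.0225.

0.0225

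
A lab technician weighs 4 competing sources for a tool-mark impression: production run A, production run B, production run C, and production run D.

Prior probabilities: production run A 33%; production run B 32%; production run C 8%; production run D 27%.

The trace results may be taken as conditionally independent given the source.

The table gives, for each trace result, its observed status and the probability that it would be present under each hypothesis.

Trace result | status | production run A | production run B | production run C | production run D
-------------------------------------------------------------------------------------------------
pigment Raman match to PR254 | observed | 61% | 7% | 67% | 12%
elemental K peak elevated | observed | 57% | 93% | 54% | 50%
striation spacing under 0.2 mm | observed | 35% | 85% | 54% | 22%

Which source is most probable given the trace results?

Multiply each prior by the joint likelihood of the trace result pattern:
  production run A: 0.33 × 0.61 × 0.57 × 0.35 = 0.040159
  production run B: 0.32 × 0.07 × 0.93 × 0.85 = 0.017707
  production run C: 0.08 × 0.67 × 0.54 × 0.54 = 0.01563
  production run D: 0.27 × 0.12 × 0.50 × 0.22 = 0.003564
Marginal likelihood of the evidence = 0.07706.
P(production run A | evidence) ≈ 0.040159 / 0.07706 ≈ 0.521
P(production run B | evidence) ≈ 0.017707 / 0.07706 ≈ 0.230
P(production run C | evidence) ≈ 0.01563 / 0.07706 ≈ 0.203
P(production run D | evidence) ≈ 0.003564 / 0.07706 ≈ 0.046
The largest is 0.521, so production run A is most probable.

production run A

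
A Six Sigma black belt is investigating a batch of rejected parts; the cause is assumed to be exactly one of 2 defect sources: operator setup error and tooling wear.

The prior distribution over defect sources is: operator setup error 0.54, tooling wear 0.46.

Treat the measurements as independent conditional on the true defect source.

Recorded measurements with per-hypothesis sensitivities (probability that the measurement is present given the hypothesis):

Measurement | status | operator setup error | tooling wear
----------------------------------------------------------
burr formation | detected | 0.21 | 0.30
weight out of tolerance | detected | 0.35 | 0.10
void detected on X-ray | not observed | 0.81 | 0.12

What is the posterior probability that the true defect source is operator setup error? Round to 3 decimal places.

For each hypothesis, the unnormalized posterior weight is prior × product of the measurement likelihoods (using 1 − P(present | H) for each absent measurement):
  operator setup error: 0.54 × 0.21 × 0.35 × (1 − 0.81) = 0.0075411
  tooling wear: 0.46 × 0.30 × 0.10 × (1 − 0.12) = 0.012144
The unnormalized weights sum to 0.019685.
P(operator setup error | evidence) = 0.0075411 / 0.019685 ≈ 0.383.

0.383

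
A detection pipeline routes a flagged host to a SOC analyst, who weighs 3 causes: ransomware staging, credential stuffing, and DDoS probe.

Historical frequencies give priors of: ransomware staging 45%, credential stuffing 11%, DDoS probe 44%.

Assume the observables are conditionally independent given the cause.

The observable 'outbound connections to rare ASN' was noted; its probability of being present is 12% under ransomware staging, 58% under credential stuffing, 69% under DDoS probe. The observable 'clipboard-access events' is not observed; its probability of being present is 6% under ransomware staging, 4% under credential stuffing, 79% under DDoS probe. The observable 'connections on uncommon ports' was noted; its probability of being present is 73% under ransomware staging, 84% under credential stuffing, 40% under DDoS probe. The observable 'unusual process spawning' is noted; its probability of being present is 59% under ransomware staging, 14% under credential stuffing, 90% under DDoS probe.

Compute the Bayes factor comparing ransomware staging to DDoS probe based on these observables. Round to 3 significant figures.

0.931

Take the product of per-observable likelihoods under each hypothesis (using 1 − P(present | H) for each absent observable), then divide.
  ransomware staging: 0.12 × (1 − 0.06) × 0.73 × 0.59 = 0.048583
  DDoS probe: 0.69 × (1 − 0.79) × 0.40 × 0.90 = 0.052164
Bayes factor = 0.048583 / 0.052164 ≈ 0.931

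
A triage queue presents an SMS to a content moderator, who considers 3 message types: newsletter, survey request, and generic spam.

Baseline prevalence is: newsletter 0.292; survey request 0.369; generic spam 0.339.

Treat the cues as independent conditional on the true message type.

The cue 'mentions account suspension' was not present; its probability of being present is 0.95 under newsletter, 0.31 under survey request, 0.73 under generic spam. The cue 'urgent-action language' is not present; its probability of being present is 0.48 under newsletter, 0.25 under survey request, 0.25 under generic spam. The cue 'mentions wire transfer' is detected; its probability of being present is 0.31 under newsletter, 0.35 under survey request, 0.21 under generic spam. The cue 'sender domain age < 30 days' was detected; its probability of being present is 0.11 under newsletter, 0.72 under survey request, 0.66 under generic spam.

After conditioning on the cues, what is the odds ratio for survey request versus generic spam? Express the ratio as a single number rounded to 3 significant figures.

Unnormalized posterior weight (prior times the cue likelihoods) for each of the two hypotheses (using 1 − P(present | H) for each absent cue):
  survey request: 0.369 × (1 − 0.31) × (1 − 0.25) × 0.35 × 0.72 = 0.048121
  generic spam: 0.339 × (1 − 0.73) × (1 − 0.25) × 0.21 × 0.66 = 0.0095145
Posterior odds = 0.048121 / 0.0095145 ≈ 5.06.

5.06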